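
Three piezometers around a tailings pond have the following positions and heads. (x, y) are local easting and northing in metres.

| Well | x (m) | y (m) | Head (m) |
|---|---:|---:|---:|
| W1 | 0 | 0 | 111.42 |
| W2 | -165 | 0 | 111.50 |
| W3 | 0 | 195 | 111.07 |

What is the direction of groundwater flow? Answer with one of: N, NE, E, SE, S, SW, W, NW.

∂h/∂x = (111.50 − 111.42) / (-165 − 0) = -0.0004848
∂h/∂y = (111.07 − 111.42) / (195 − 0) = -0.001795
Flow = −∇h = (+0.0004848 east, +0.001795 north), which points north.

N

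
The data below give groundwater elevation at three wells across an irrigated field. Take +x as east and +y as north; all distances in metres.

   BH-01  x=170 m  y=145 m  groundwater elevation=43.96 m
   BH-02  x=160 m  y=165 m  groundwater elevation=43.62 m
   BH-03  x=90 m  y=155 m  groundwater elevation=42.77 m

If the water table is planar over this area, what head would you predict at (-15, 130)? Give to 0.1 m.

41.6 m

With h = a·x + b·y + c and BH-01 as origin, the differences give:
  (-10)·a + 20·b = -0.34
  (-80)·a + 10·b = -1.19
Eliminate b (×10 and ×20, subtract): 1500·a = 20.400 → a = ∂h/∂x = +0.01360
Back-substitute: b = ∂h/∂y = -0.01020.
h(-15, 130) = 43.96 + (+0.01360)·(-185) + (-0.01020)·(-15) = 43.96 -2.516 +0.153 = 41.597 m.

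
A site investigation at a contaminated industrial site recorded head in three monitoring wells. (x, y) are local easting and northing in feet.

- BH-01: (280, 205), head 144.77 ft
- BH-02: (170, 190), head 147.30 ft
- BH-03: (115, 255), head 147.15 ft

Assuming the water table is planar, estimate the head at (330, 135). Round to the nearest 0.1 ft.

145.1 ft

Differences from BH-01: to BH-02 (Δx, Δy, Δh) = (-110, -15, +2.53); to BH-03 = (-165, 50, +2.38).
Solve a·Δx + b·Δy = Δh: det = (-110)·50 − (-165)·(-15) = -7975.
∂h/∂x = [(+2.53)·50 − (+2.38)·(-15)] / -7975 = -0.02034
∂h/∂y = [(-110)·(+2.38) − (-165)·(+2.53)] / -7975 = -0.01952
h(330, 135) = 144.77 + (-0.02034)·(50) + (-0.01952)·(-70) = 144.77 -1.017 +1.366 = 145.119 ft.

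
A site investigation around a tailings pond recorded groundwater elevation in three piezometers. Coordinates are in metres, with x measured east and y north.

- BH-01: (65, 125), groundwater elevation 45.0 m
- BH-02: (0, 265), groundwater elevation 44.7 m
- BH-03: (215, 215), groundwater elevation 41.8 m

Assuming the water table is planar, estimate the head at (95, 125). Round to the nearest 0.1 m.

Differences from BH-01: to BH-02 (Δx, Δy, Δh) = (-65, 140, -0.3); to BH-03 = (150, 90, -3.2).
Determinant of the coordinate differences = (-65)·90 − 150·140 = -26850.
∂h/∂x = [(-0.3)·90 − (-3.2)·140] / -26850 = -0.01568
∂h/∂y = [(-65)·(-3.2) − 150·(-0.3)] / -26850 = -0.009423
h(95, 125) = 45.0 + (-0.01568)·(30) + (-0.009423)·(0) = 45.0 -0.470 -0.000 = 44.530 m.

44.5 m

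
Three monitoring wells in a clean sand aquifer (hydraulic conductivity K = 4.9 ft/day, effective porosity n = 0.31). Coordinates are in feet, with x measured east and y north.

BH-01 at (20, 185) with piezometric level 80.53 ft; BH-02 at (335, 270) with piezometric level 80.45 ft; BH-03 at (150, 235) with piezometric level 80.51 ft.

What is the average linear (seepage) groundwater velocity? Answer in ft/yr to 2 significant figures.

5.8 ft/yr

Taking BH-01 as reference: BH-02−BH-01 = (315, 85, -0.08); BH-03−BH-01 = (130, 50, -0.02).
Solve a·Δx + b·Δy = Δh: det = 315·50 − 130·85 = 4700.
∂h/∂x = [(-0.08)·50 − (-0.02)·85] / 4700 = -0.0004894
∂h/∂y = [315·(-0.02) − 130·(-0.08)] / 4700 = +0.0008723
|∇h| = √(-0.0004894² + 0.0008723²) = 0.001
Seepage velocity v = K·i/n = 4.9 × 0.001 / 0.31 = 0.01581 ft/day = 5.775 ft/yr.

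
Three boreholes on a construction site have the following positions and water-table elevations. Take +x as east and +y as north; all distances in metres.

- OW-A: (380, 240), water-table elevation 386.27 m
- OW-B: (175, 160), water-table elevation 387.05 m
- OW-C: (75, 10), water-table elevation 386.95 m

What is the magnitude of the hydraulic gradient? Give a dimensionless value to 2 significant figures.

0.0070

Differences from OW-A: to OW-B (Δx, Δy, Δh) = (-205, -80, +0.78); to OW-C = (-305, -230, +0.68).
Determinant of the coordinate differences = (-205)·(-230) − (-305)·(-80) = 22750.
∂h/∂x = [(+0.78)·(-230) − (+0.68)·(-80)] / 22750 = -0.005495
∂h/∂y = [(-205)·(+0.68) − (-305)·(+0.78)] / 22750 = +0.004330
|∇h| = √(-0.005495² + 0.004330²) = 0.006996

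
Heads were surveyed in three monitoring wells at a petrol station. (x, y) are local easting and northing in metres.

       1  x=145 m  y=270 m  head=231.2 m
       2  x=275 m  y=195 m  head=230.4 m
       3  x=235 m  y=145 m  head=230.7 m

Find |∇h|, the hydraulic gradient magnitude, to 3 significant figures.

With h = a·x + b·y + c and 1 as origin, the differences give:
  130·a + (-75)·b = -0.8
  90·a + (-125)·b = -0.5
Eliminate b (×(-125) and ×(-75), subtract): -9500·a = 62.50 → a = ∂h/∂x = -0.006579
Back-substitute: b = ∂h/∂y = -0.0007368.
|∇h| = √(-0.006579² + -0.0007368²) = 0.00662

0.00662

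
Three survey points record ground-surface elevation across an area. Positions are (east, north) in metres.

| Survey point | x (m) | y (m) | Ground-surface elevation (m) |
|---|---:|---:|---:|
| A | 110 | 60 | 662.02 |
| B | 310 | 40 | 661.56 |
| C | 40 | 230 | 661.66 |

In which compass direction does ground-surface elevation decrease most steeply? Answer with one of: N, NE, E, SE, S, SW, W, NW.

Three-point gradient (reference A): Δ to B = (200, -20, -0.46), Δ to C = (-70, 170, -0.36).
∂z/∂x = -0.002620, ∂z/∂y = -0.003196 (det = 32600).
Steepest decrease is along −∇f = (+0.002620 E, +0.003196 N) → northeast.

NE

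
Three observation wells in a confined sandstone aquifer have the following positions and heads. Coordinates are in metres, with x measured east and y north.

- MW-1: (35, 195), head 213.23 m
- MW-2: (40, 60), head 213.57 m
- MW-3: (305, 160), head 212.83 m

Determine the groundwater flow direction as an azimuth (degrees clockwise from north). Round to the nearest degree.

Differences from MW-1: to MW-2 (Δx, Δy, Δh) = (5, -135, +0.34); to MW-3 = (270, -35, -0.40).
Determinant of the coordinate differences = 5·(-35) − 270·(-135) = 36275.
∂h/∂x = [(+0.34)·(-35) − (-0.40)·(-135)] / 36275 = -0.001817
∂h/∂y = [5·(-0.40) − 270·(+0.34)] / 36275 = -0.002586
Flow direction (−∇h) has components (+0.001817 E, +0.002586 N).
Azimuth = atan2(E, N) = atan2(+0.001817, +0.002586) = 35.1° ≈ 035°.

035°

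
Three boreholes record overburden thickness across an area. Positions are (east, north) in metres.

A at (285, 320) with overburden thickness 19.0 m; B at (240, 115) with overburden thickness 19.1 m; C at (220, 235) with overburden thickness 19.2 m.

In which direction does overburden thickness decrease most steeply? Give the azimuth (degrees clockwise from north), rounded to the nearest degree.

094°

Differences from A: to B (Δx, Δy, Δh) = (-45, -205, +0.1); to C = (-65, -85, +0.2).
Determinant of the coordinate differences = (-45)·(-85) − (-65)·(-205) = -9500.
∂d/∂x = [(+0.1)·(-85) − (+0.2)·(-205)] / -9500 = -0.003421
∂d/∂y = [(-45)·(+0.2) − (-65)·(+0.1)] / -9500 = +0.0002632
Steepest decrease is along −∇f: components (+0.003421 E, -0.0002632 N).
Azimuth = atan2(+0.003421, -0.0002632) = 94.4° ≈ 094°.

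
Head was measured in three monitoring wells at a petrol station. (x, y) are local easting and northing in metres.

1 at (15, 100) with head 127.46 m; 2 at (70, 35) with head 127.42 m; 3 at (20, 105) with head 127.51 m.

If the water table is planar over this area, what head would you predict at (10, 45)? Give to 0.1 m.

127.2 m

Three-point gradient (reference 1): Δ to 2 = (55, -65, -0.04), Δ to 3 = (5, 5, +0.05).
∂h/∂x = +0.005083, ∂h/∂y = +0.004917 (det = 600).
h(10, 45) = 127.46 + (+0.005083)·(-5) + (+0.004917)·(-55) = 127.46 -0.025 -0.270 = 127.164 m.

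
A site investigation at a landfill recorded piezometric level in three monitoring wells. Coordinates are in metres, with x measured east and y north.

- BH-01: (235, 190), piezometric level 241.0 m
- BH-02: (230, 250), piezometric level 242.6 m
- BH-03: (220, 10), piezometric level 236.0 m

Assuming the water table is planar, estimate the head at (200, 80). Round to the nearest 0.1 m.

237.8 m

Three-point gradient (reference BH-01): Δ to BH-02 = (-5, 60, +1.6), Δ to BH-03 = (-15, -180, -5.0).
∂h/∂x = +0.006667, ∂h/∂y = +0.02722 (det = 1800).
h(200, 80) = 241.0 + (+0.006667)·(-35) + (+0.02722)·(-110) = 241.0 -0.233 -2.994 = 237.772 m.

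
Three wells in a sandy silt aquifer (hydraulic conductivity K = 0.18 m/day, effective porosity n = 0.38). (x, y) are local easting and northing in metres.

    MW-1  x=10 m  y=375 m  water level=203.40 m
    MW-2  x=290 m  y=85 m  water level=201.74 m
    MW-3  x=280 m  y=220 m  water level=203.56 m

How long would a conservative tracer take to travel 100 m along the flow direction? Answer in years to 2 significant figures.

35 years

Taking MW-1 as reference: MW-2−MW-1 = (280, -290, -1.66); MW-3−MW-1 = (270, -155, +0.16).
Solve a·Δx + b·Δy = Δh: det = 280·(-155) − 270·(-290) = 34900.
∂h/∂x = [(-1.66)·(-155) − (+0.16)·(-290)] / 34900 = +0.008702
∂h/∂y = [280·(+0.16) − 270·(-1.66)] / 34900 = +0.01413
|∇h| = √(0.008702² + 0.01413²) = 0.01659
Seepage velocity v = K·i/n = 0.18 × 0.01659 / 0.38 = 0.007858 m/day.
t = 100 / 0.007858 = 1.273e+04 days = 34.9 years.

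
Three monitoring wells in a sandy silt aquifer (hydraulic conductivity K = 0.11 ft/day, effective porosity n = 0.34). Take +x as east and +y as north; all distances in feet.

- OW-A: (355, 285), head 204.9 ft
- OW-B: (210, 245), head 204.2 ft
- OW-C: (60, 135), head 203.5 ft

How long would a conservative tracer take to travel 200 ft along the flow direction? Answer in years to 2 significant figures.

Taking OW-A as reference: OW-B−OW-A = (-145, -40, -0.7); OW-C−OW-A = (-295, -150, -1.4).
Determinant of the coordinate differences = (-145)·(-150) − (-295)·(-40) = 9950.
∂h/∂x = [(-0.7)·(-150) − (-1.4)·(-40)] / 9950 = +0.004925
∂h/∂y = [(-145)·(-1.4) − (-295)·(-0.7)] / 9950 = -0.0003518
|∇h| = √(0.004925² + -0.0003518²) = 0.004938
Seepage velocity v = K·i/n = 0.11 × 0.004938 / 0.34 = 0.001598 ft/day.
t = 200 / 0.001598 = 1.252e+05 days = 343 years.

340 years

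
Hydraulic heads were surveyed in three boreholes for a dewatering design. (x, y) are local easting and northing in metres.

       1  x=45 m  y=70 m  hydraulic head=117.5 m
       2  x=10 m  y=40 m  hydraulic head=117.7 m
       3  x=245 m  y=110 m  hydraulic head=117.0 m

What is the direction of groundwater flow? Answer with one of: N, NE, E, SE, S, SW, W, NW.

N

Differences from 1: to 2 (Δx, Δy, Δh) = (-35, -30, +0.2); to 3 = (200, 40, -0.5).
Determinant of the coordinate differences = (-35)·40 − 200·(-30) = 4600.
∂h/∂x = [(+0.2)·40 − (-0.5)·(-30)] / 4600 = -0.001522
∂h/∂y = [(-35)·(-0.5) − 200·(+0.2)] / 4600 = -0.004891
Flow = −∇h = (+0.001522 east, +0.004891 north), which points north.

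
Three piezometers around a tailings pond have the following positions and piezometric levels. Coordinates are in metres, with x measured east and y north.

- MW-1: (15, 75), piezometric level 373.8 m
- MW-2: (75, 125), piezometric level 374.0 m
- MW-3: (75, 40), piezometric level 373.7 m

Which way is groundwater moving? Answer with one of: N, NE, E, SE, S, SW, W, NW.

Differences from MW-1: to MW-2 (Δx, Δy, Δh) = (60, 50, +0.2); to MW-3 = (60, -35, -0.1).
Determinant of the coordinate differences = 60·(-35) − 60·50 = -5100.
∂h/∂x = [(+0.2)·(-35) − (-0.1)·50] / -5100 = +0.0003922
∂h/∂y = [60·(-0.1) − 60·(+0.2)] / -5100 = +0.003529
Flow = −∇h = (-0.0003922 east, -0.003529 north), which points south.

S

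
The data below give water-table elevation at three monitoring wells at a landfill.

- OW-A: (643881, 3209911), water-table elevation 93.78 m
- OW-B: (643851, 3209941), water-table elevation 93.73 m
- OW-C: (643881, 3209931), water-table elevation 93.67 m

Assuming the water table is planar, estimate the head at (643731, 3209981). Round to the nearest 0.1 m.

With h = a·x + b·y + c and OW-A as origin, the differences give:
  (-30)·a + 30·b = -0.05
  0·a + 20·b = -0.11
Eliminate b (×20 and ×30, subtract): -600·a = 2.300 → a = ∂h/∂x = -0.003833
Back-substitute: b = ∂h/∂y = -0.005500.
h(643731, 3209981) = 93.78 + (-0.003833)·(-150) + (-0.005500)·(70) = 93.78 +0.575 -0.385 = 93.970 m.

94.0 m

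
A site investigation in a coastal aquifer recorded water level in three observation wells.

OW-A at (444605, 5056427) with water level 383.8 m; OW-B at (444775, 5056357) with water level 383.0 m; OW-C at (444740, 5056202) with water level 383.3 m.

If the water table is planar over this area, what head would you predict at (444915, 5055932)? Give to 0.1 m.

382.6 m

With h = a·x + b·y + c and OW-A as origin, the differences give:
  170·a + (-70)·b = -0.8
  135·a + (-225)·b = -0.5
Eliminate b (×(-225) and ×(-70), subtract): -28800·a = 145.00 → a = ∂h/∂x = -0.005035
Back-substitute: b = ∂h/∂y = -0.0007986.
h(444915, 5055932) = 383.8 + (-0.005035)·(310) + (-0.0007986)·(-495) = 383.8 -1.561 +0.395 = 382.635 m.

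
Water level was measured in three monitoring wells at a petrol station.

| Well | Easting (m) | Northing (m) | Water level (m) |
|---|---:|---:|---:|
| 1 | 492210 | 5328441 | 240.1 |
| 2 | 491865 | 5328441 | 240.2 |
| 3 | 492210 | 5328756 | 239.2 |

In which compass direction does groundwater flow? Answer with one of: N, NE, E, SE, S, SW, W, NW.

∂h/∂x = (240.2 − 240.1) / (491865 − 492210) = -0.0002899
∂h/∂y = (239.2 − 240.1) / (5328756 − 5328441) = -0.002857
Flow = −∇h = (+0.0002899 east, +0.002857 north), which points north.

N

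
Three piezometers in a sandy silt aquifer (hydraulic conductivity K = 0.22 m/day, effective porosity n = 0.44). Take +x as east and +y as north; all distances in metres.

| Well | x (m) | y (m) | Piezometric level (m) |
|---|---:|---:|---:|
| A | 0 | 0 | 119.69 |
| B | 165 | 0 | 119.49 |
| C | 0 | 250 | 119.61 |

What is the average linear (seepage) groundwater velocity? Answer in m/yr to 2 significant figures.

0.23 m/yr

∂h/∂x = (119.49 − 119.69) / (165 − 0) = -0.001212
∂h/∂y = (119.61 − 119.69) / (250 − 0) = -0.0003200
|∇h| = √(-0.001212² + -0.0003200²) = 0.001254
Seepage velocity v = K·i/n = 0.22 × 0.001254 / 0.44 = 0.000627 m/day = 0.229 m/yr.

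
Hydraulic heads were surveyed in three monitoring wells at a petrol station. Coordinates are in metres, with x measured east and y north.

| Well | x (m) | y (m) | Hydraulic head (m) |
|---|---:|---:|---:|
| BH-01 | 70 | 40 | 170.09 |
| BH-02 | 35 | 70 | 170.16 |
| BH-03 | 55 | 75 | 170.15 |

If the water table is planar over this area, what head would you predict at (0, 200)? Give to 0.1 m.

170.4 m

Differences from BH-01: to BH-02 (Δx, Δy, Δh) = (-35, 30, +0.07); to BH-03 = (-15, 35, +0.06).
Solve a·Δx + b·Δy = Δh: det = (-35)·35 − (-15)·30 = -775.
∂h/∂x = [(+0.07)·35 − (+0.06)·30] / -775 = -0.0008387
∂h/∂y = [(-35)·(+0.06) − (-15)·(+0.07)] / -775 = +0.001355
h(0, 200) = 170.09 + (-0.0008387)·(-70) + (+0.001355)·(160) = 170.09 +0.059 +0.217 = 170.365 m.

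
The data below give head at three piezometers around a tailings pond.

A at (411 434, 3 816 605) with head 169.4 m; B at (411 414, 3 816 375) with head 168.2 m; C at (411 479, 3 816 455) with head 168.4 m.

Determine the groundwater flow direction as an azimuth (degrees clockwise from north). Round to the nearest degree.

Differences from A: to B (Δx, Δy, Δh) = (-20, -230, -1.2); to C = (45, -150, -1.0).
Solve a·Δx + b·Δy = Δh: det = (-20)·(-150) − 45·(-230) = 13350.
∂h/∂x = [(-1.2)·(-150) − (-1.0)·(-230)] / 13350 = -0.003745
∂h/∂y = [(-20)·(-1.0) − 45·(-1.2)] / 13350 = +0.005543
Flow direction (−∇h) has components (+0.003745 E, -0.005543 N).
Azimuth = atan2(E, N) = atan2(+0.003745, -0.005543) = 146.0° ≈ 146°.

146°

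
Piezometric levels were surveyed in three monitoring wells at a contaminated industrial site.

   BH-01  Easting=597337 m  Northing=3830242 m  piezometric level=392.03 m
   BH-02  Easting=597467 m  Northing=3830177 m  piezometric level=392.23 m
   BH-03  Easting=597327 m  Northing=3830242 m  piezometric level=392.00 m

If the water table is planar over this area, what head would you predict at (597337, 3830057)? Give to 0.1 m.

391.5 m

Three-point gradient (reference BH-01): Δ to BH-02 = (130, -65, +0.20), Δ to BH-03 = (-10, 0, -0.03).
∂h/∂x = +0.003000, ∂h/∂y = +0.002923 (det = -650).
h(597337, 3830057) = 392.03 + (+0.003000)·(0) + (+0.002923)·(-185) = 392.03 +0.000 -0.541 = 391.489 m.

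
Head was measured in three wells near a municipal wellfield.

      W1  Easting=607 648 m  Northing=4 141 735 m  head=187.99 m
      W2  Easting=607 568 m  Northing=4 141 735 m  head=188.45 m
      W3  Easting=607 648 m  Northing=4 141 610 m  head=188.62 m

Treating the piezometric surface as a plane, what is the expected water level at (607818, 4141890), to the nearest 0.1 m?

186.2 m

∂h/∂x = (188.45 − 187.99) / (607568 − 607648) = -0.005750
∂h/∂y = (188.62 − 187.99) / (4141610 − 4141735) = -0.005040
h(607818, 4141890) = 187.99 + (-0.005750)·(170) + (-0.005040)·(155) = 187.99 -0.977 -0.781 = 186.231 m.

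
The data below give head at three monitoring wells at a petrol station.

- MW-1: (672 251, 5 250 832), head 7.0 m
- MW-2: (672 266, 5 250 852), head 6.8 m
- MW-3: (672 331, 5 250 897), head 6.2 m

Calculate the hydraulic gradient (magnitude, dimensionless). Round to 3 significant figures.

0.00800

With h = a·x + b·y + c and MW-1 as origin, the differences give:
  15·a + 20·b = -0.2
  80·a + 65·b = -0.8
Eliminate b (×65 and ×20, subtract): -625·a = 3.00 → a = ∂h/∂x = -0.004800
Back-substitute: b = ∂h/∂y = -0.006400.
|∇h| = √(-0.004800² + -0.006400²) = 0.008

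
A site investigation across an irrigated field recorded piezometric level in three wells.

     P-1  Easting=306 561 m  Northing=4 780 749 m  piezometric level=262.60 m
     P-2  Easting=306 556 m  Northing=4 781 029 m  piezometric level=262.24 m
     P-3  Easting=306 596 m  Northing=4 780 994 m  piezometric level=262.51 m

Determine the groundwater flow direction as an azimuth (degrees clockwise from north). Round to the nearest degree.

Taking P-1 as reference: P-2−P-1 = (-5, 280, -0.36); P-3−P-1 = (35, 245, -0.09).
Solve a·Δx + b·Δy = Δh: det = (-5)·245 − 35·280 = -11025.
∂h/∂x = [(-0.36)·245 − (-0.09)·280] / -11025 = +0.005714
∂h/∂y = [(-5)·(-0.09) − 35·(-0.36)] / -11025 = -0.001184
Flow direction (−∇h) has components (-0.005714 E, +0.001184 N).
Azimuth = atan2(E, N) = atan2(-0.005714, +0.001184) = 281.7° ≈ 282°.

282°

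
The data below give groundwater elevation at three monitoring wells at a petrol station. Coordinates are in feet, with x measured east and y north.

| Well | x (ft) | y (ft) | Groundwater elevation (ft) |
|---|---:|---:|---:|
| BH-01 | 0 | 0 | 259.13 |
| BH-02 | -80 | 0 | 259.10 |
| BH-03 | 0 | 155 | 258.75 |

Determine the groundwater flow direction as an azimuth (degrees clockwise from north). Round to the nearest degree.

351°

∂h/∂x = (259.10 − 259.13) / (-80 − 0) = +0.0003750
∂h/∂y = (258.75 − 259.13) / (155 − 0) = -0.002452
Flow direction (−∇h) has components (-0.0003750 E, +0.002452 N).
Azimuth = atan2(E, N) = atan2(-0.0003750, +0.002452) = 351.3° ≈ 351°.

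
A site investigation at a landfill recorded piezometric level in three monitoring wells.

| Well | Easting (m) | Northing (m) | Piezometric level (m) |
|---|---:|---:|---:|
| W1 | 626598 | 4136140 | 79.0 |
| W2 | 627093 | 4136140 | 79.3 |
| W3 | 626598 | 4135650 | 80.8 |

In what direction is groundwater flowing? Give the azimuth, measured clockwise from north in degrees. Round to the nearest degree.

351°

∂h/∂x = (79.3 − 79.0) / (627093 − 626598) = +0.0006061
∂h/∂y = (80.8 − 79.0) / (4135650 − 4136140) = -0.003673
Flow direction (−∇h) has components (-0.0006061 E, +0.003673 N).
Azimuth = atan2(E, N) = atan2(-0.0006061, +0.003673) = 350.6° ≈ 351°.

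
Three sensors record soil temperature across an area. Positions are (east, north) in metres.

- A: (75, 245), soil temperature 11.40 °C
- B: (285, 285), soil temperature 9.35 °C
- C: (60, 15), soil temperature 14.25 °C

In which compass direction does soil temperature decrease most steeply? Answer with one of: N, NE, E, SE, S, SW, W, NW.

NE

Differences from A: to B (Δx, Δy, Δh) = (210, 40, -2.05); to C = (-15, -230, +2.85).
Determinant of the coordinate differences = 210·(-230) − (-15)·40 = -47700.
∂T/∂x = [(-2.05)·(-230) − (+2.85)·40] / -47700 = -0.007495
∂T/∂y = [210·(+2.85) − (-15)·(-2.05)] / -47700 = -0.01190
Steepest decrease is along −∇f = (+0.007495 E, +0.01190 N) → northeast.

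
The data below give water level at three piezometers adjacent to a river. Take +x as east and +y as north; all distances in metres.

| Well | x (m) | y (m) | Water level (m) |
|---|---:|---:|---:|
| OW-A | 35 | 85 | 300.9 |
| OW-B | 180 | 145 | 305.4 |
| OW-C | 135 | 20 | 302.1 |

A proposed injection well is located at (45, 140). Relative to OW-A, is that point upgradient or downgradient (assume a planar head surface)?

upgradient

With h = a·x + b·y + c and OW-A as origin, the differences give:
  145·a + 60·b = +4.5
  100·a + (-65)·b = +1.2
Eliminate b (×(-65) and ×60, subtract): -15425·a = -364.50 → a = ∂h/∂x = +0.02363
Back-substitute: b = ∂h/∂y = +0.01789.
Head at (45, 140) = 300.9 + (+0.02363)·(10) + (+0.01789)·(55) = 302.12 m.
That is higher than the 300.9 m at OW-A, so the point is upgradient.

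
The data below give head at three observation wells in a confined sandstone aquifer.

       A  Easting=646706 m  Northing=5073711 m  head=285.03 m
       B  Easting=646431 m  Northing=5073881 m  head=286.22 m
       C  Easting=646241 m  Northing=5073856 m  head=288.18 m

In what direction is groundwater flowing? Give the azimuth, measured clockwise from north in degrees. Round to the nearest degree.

With h = a·x + b·y + c and A as origin, the differences give:
  (-275)·a + 170·b = +1.19
  (-465)·a + 145·b = +3.15
Eliminate b (×145 and ×170, subtract): 39175·a = -362.950 → a = ∂h/∂x = -0.009265
Back-substitute: b = ∂h/∂y = -0.007987.
Flow direction (−∇h) has components (+0.009265 E, +0.007987 N).
Azimuth = atan2(E, N) = atan2(+0.009265, +0.007987) = 49.2° ≈ 049°.

049°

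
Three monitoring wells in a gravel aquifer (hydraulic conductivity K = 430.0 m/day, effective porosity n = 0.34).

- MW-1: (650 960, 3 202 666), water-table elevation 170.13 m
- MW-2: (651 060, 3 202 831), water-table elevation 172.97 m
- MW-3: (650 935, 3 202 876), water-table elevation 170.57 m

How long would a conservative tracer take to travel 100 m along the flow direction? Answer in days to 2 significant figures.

3.7 days

Differences from MW-1: to MW-2 (Δx, Δy, Δh) = (100, 165, +2.84); to MW-3 = (-25, 210, +0.44).
Determinant of the coordinate differences = 100·210 − (-25)·165 = 25125.
∂h/∂x = [(+2.84)·210 − (+0.44)·165] / 25125 = +0.02085
∂h/∂y = [100·(+0.44) − (-25)·(+2.84)] / 25125 = +0.004577
|∇h| = √(0.02085² + 0.004577²) = 0.02135
Seepage velocity v = K·i/n = 430.0 × 0.02135 / 0.34 = 27 m/day.
t = 100 / 27 = 3.704 days.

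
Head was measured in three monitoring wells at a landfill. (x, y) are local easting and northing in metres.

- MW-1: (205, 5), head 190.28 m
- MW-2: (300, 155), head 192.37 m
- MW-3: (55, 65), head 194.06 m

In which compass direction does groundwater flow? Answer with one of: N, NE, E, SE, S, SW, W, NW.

SE

With h = a·x + b·y + c and MW-1 as origin, the differences give:
  95·a + 150·b = +2.09
  (-150)·a + 60·b = +3.78
Eliminate b (×60 and ×150, subtract): 28200·a = -441.600 → a = ∂h/∂x = -0.01566
Back-substitute: b = ∂h/∂y = +0.02385.
Flow = −∇h = (+0.01566 east, -0.02385 north), which points southeast.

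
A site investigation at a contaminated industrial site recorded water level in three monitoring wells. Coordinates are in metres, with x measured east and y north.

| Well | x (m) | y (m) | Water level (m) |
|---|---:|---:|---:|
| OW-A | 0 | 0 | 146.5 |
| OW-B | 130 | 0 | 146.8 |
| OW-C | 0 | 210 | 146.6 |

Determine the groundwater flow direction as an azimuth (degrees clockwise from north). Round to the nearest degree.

∂h/∂x = (146.8 − 146.5) / (130 − 0) = +0.002308
∂h/∂y = (146.6 − 146.5) / (210 − 0) = +0.0004762
Flow direction (−∇h) has components (-0.002308 E, -0.0004762 N).
Azimuth = atan2(E, N) = atan2(-0.002308, -0.0004762) = 258.3° ≈ 258°.

258°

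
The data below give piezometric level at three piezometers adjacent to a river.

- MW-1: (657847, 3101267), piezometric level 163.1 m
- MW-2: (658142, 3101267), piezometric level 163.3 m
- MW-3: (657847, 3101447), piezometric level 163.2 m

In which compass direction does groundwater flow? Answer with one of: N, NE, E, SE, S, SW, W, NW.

SW

∂h/∂x = (163.3 − 163.1) / (658142 − 657847) = +0.0006780
∂h/∂y = (163.2 − 163.1) / (3101447 − 3101267) = +0.0005556
Flow = −∇h = (-0.0006780 east, -0.0005556 north), which points southwest.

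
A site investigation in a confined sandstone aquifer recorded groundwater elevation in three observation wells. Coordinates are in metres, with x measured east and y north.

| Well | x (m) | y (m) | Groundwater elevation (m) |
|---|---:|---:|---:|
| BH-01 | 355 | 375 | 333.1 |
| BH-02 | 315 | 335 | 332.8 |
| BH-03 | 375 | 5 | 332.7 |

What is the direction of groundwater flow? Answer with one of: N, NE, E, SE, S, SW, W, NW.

W

With h = a·x + b·y + c and BH-01 as origin, the differences give:
  (-40)·a + (-40)·b = -0.3
  20·a + (-370)·b = -0.4
Eliminate b (×(-370) and ×(-40), subtract): 15600·a = 95.00 → a = ∂h/∂x = +0.006090
Back-substitute: b = ∂h/∂y = +0.001410.
Flow = −∇h = (-0.006090 east, -0.001410 north), which points west.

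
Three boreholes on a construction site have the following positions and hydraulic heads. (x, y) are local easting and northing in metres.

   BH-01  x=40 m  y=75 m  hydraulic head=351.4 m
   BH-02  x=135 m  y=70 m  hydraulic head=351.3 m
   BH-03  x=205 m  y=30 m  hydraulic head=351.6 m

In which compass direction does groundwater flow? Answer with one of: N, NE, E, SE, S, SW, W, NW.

With h = a·x + b·y + c and BH-01 as origin, the differences give:
  95·a + (-5)·b = -0.1
  165·a + (-45)·b = +0.2
Eliminate b (×(-45) and ×(-5), subtract): -3450·a = 5.50 → a = ∂h/∂x = -0.001594
Back-substitute: b = ∂h/∂y = -0.01029.
Flow = −∇h = (+0.001594 east, +0.01029 north), which points north.

N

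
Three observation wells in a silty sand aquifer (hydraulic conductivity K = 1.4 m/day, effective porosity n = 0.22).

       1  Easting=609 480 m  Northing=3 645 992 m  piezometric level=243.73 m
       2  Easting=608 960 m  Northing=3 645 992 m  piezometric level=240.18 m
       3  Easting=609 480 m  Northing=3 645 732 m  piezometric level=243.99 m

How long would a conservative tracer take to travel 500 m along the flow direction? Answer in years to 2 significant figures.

31 years

∂h/∂x = (240.18 − 243.73) / (608960 − 609480) = +0.006827
∂h/∂y = (243.99 − 243.73) / (3645732 − 3645992) = -0.001000
|∇h| = √(0.006827² + -0.001000²) = 0.0069
Seepage velocity v = K·i/n = 1.4 × 0.0069 / 0.22 = 0.04391 m/day.
t = 500 / 0.04391 = 1.139e+04 days = 31.2 years.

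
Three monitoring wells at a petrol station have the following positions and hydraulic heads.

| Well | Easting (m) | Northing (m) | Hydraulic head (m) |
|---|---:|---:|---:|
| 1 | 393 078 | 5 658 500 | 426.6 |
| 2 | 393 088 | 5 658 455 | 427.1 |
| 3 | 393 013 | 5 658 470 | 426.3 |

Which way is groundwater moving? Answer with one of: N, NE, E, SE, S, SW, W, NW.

Taking 1 as reference: 2−1 = (10, -45, +0.5); 3−1 = (-65, -30, -0.3).
Determinant of the coordinate differences = 10·(-30) − (-65)·(-45) = -3225.
∂h/∂x = [(+0.5)·(-30) − (-0.3)·(-45)] / -3225 = +0.008837
∂h/∂y = [10·(-0.3) − (-65)·(+0.5)] / -3225 = -0.009147
Flow = −∇h = (-0.008837 east, +0.009147 north), which points northwest.

NW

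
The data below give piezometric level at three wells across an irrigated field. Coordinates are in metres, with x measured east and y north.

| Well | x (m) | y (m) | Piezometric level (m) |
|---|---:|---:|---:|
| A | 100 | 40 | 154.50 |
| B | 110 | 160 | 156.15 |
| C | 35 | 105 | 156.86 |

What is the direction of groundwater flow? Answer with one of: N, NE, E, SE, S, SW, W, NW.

With h = a·x + b·y + c and A as origin, the differences give:
  10·a + 120·b = +1.65
  (-65)·a + 65·b = +2.36
Eliminate b (×65 and ×120, subtract): 8450·a = -175.950 → a = ∂h/∂x = -0.02082
Back-substitute: b = ∂h/∂y = +0.01549.
Flow = −∇h = (+0.02082 east, -0.01549 north), which points southeast.

SE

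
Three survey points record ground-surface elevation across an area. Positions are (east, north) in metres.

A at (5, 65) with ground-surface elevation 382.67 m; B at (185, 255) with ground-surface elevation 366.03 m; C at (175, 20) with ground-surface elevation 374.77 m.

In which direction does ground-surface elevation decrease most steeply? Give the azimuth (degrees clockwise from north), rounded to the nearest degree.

Differences from A: to B (Δx, Δy, Δh) = (180, 190, -16.64); to C = (170, -45, -7.90).
Determinant of the coordinate differences = 180·(-45) − 170·190 = -40400.
∂z/∂x = [(-16.64)·(-45) − (-7.90)·190] / -40400 = -0.05569
∂z/∂y = [180·(-7.90) − 170·(-16.64)] / -40400 = -0.03482
Steepest decrease is along −∇f: components (+0.05569 E, +0.03482 N).
Azimuth = atan2(+0.05569, +0.03482) = 58.0° ≈ 058°.

058°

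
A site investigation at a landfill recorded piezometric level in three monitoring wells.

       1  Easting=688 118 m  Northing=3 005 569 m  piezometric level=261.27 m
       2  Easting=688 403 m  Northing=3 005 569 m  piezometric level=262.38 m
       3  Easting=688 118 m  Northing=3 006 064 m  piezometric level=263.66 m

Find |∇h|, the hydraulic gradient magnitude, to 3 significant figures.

∂h/∂x = (262.38 − 261.27) / (688403 − 688118) = +0.003895
∂h/∂y = (263.66 − 261.27) / (3006064 − 3005569) = +0.004828
|∇h| = √(0.003895² + 0.004828²) = 0.006203

0.00620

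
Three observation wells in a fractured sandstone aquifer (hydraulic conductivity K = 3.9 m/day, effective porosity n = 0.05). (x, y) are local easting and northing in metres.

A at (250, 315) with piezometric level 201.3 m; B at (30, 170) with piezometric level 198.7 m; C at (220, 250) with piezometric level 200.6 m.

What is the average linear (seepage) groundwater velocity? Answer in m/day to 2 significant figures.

0.80 m/day

Taking A as reference: B−A = (-220, -145, -2.6); C−A = (-30, -65, -0.7).
Determinant of the coordinate differences = (-220)·(-65) − (-30)·(-145) = 9950.
∂h/∂x = [(-2.6)·(-65) − (-0.7)·(-145)] / 9950 = +0.006784
∂h/∂y = [(-220)·(-0.7) − (-30)·(-2.6)] / 9950 = +0.007638
|∇h| = √(0.006784² + 0.007638²) = 0.01022
Seepage velocity v = K·i/n = 3.9 × 0.01022 / 0.05 = 0.7972 m/day.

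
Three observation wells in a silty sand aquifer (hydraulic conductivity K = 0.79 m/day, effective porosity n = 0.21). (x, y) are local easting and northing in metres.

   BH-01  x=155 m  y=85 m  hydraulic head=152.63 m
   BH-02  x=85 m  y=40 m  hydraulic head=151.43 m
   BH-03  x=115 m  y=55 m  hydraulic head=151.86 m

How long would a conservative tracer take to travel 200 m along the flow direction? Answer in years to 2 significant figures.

7.2 years

With h = a·x + b·y + c and BH-01 as origin, the differences give:
  (-70)·a + (-45)·b = -1.20
  (-40)·a + (-30)·b = -0.77
Eliminate b (×(-30) and ×(-45), subtract): 300·a = 1.350 → a = ∂h/∂x = +0.004500
Back-substitute: b = ∂h/∂y = +0.01967.
|∇h| = √(0.004500² + 0.01967²) = 0.02018
Seepage velocity v = K·i/n = 0.79 × 0.02018 / 0.21 = 0.07592 m/day.
t = 200 / 0.07592 = 2634 days = 7.21 years.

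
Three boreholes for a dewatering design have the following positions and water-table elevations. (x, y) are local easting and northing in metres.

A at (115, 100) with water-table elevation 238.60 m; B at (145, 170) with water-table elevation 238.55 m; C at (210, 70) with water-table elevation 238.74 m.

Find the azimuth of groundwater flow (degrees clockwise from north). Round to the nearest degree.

Taking A as reference: B−A = (30, 70, -0.05); C−A = (95, -30, +0.14).
Solve a·Δx + b·Δy = Δh: det = 30·(-30) − 95·70 = -7550.
∂h/∂x = [(-0.05)·(-30) − (+0.14)·70] / -7550 = +0.001099
∂h/∂y = [30·(+0.14) − 95·(-0.05)] / -7550 = -0.001185
Flow direction (−∇h) has components (-0.001099 E, +0.001185 N).
Azimuth = atan2(E, N) = atan2(-0.001099, +0.001185) = 317.2° ≈ 317°.

317°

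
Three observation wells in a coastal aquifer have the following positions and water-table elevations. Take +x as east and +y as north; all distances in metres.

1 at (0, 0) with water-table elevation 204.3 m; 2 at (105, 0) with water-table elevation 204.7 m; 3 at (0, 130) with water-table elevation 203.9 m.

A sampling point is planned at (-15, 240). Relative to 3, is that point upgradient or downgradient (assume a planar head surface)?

downgradient

∂h/∂x = (204.7 − 204.3) / (105 − 0) = +0.003810
∂h/∂y = (203.9 − 204.3) / (130 − 0) = -0.003077
Head at (-15, 240) = 204.3 + (+0.003810)·(-15) + (-0.003077)·(240) = 203.50 m.
That is lower than the 203.9 m at 3, so the point is downgradient.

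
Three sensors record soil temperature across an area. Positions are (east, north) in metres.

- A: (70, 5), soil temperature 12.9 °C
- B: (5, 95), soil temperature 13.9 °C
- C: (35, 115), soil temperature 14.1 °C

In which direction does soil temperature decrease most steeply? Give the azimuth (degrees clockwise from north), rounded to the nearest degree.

Taking A as reference: B−A = (-65, 90, +1.0); C−A = (-35, 110, +1.2).
Determinant of the coordinate differences = (-65)·110 − (-35)·90 = -4000.
∂T/∂x = [(+1.0)·110 − (+1.2)·90] / -4000 = -0.0005000
∂T/∂y = [(-65)·(+1.2) − (-35)·(+1.0)] / -4000 = +0.01075
Steepest decrease is along −∇f: components (+0.0005000 E, -0.01075 N).
Azimuth = atan2(+0.0005000, -0.01075) = 177.3° ≈ 177°.

177°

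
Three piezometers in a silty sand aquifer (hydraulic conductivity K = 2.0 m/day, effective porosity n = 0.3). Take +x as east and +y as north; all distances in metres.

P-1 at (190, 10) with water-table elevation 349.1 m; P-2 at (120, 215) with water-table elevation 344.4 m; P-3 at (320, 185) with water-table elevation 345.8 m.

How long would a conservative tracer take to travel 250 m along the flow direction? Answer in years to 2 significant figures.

Three-point gradient (reference P-1): Δ to P-2 = (-70, 205, -4.7), Δ to P-3 = (130, 175, -3.3).
∂h/∂x = +0.003753, ∂h/∂y = -0.02165 (det = -38900).
|∇h| = √(0.003753² + -0.02165²) = 0.02197
Seepage velocity v = K·i/n = 2.0 × 0.02197 / 0.3 = 0.1465 m/day.
t = 250 / 0.1465 = 1706 days = 4.67 years.

4.7 years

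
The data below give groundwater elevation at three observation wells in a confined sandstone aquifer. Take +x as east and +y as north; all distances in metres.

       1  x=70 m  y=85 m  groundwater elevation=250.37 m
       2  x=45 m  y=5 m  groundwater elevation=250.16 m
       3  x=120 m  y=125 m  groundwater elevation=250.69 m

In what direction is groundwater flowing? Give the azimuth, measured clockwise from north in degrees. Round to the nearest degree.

262°

With h = a·x + b·y + c and 1 as origin, the differences give:
  (-25)·a + (-80)·b = -0.21
  50·a + 40·b = +0.32
Eliminate b (×40 and ×(-80), subtract): 3000·a = 17.200 → a = ∂h/∂x = +0.005733
Back-substitute: b = ∂h/∂y = +0.0008333.
Flow direction (−∇h) has components (-0.005733 E, -0.0008333 N).
Azimuth = atan2(E, N) = atan2(-0.005733, -0.0008333) = 261.7° ≈ 262°.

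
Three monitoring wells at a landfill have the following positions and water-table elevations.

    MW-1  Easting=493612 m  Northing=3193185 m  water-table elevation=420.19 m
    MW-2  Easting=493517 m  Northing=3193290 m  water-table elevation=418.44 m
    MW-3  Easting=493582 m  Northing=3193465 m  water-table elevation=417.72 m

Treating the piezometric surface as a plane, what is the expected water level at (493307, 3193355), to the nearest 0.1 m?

Differences from MW-1: to MW-2 (Δx, Δy, Δh) = (-95, 105, -1.75); to MW-3 = (-30, 280, -2.47).
Solve a·Δx + b·Δy = Δh: det = (-95)·280 − (-30)·105 = -23450.
∂h/∂x = [(-1.75)·280 − (-2.47)·105] / -23450 = +0.009836
∂h/∂y = [(-95)·(-2.47) − (-30)·(-1.75)] / -23450 = -0.007768
h(493307, 3193355) = 420.19 + (+0.009836)·(-305) + (-0.007768)·(170) = 420.19 -3.000 -1.320 = 415.870 m.

415.9 m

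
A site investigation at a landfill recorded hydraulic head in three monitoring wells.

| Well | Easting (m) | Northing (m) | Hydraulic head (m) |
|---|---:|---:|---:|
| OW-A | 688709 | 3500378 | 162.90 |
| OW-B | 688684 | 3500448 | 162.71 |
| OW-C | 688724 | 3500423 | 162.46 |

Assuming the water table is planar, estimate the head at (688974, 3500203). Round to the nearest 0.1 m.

With h = a·x + b·y + c and OW-A as origin, the differences give:
  (-25)·a + 70·b = -0.19
  15·a + 45·b = -0.44
Eliminate b (×45 and ×70, subtract): -2175·a = 22.250 → a = ∂h/∂x = -0.01023
Back-substitute: b = ∂h/∂y = -0.006368.
h(688974, 3500203) = 162.90 + (-0.01023)·(265) + (-0.006368)·(-175) = 162.90 -2.711 +1.114 = 161.303 m.

161.3 m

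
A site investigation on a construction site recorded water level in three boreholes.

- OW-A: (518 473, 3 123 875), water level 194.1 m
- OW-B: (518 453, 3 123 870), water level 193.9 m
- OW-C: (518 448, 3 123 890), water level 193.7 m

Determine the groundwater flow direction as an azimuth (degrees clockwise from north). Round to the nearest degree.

Three-point gradient (reference OW-A): Δ to OW-B = (-20, -5, -0.2), Δ to OW-C = (-25, 15, -0.4).
∂h/∂x = +0.01176, ∂h/∂y = -0.007059 (det = -425).
Flow direction (−∇h) has components (-0.01176 E, +0.007059 N).
Azimuth = atan2(E, N) = atan2(-0.01176, +0.007059) = 301.0° ≈ 301°.

301°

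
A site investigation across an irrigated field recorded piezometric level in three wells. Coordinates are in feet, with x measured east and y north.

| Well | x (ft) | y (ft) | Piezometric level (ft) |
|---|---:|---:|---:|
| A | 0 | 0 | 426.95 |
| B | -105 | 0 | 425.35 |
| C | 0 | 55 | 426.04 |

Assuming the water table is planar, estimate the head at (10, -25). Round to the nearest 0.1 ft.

∂h/∂x = (425.35 − 426.95) / (-105 − 0) = +0.01524
∂h/∂y = (426.04 − 426.95) / (55 − 0) = -0.01655
h(10, -25) = 426.95 + (+0.01524)·(10) + (-0.01655)·(-25) = 426.95 +0.152 +0.414 = 427.516 ft.

427.5 ft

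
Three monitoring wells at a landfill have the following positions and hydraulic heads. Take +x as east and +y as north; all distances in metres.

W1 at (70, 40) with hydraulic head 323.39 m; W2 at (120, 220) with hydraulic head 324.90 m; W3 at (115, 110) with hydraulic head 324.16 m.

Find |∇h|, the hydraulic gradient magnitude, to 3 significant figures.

0.00960

With h = a·x + b·y + c and W1 as origin, the differences give:
  50·a + 180·b = +1.51
  45·a + 70·b = +0.77
Eliminate b (×70 and ×180, subtract): -4600·a = -32.900 → a = ∂h/∂x = +0.007152
Back-substitute: b = ∂h/∂y = +0.006402.
|∇h| = √(0.007152² + 0.006402²) = 0.009599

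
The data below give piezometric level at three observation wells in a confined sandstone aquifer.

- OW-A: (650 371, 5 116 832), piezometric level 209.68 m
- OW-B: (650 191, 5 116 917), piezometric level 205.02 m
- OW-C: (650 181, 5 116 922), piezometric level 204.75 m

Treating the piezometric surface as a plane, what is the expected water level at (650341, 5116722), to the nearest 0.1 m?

213.9 m

Taking OW-A as reference: OW-B−OW-A = (-180, 85, -4.66); OW-C−OW-A = (-190, 90, -4.93).
Determinant of the coordinate differences = (-180)·90 − (-190)·85 = -50.
∂h/∂x = [(-4.66)·90 − (-4.93)·85] / -50 = +0.007000
∂h/∂y = [(-180)·(-4.93) − (-190)·(-4.66)] / -50 = -0.04000
h(650341, 5116722) = 209.68 + (+0.007000)·(-30) + (-0.04000)·(-110) = 209.68 -0.210 +4.400 = 213.870 m.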